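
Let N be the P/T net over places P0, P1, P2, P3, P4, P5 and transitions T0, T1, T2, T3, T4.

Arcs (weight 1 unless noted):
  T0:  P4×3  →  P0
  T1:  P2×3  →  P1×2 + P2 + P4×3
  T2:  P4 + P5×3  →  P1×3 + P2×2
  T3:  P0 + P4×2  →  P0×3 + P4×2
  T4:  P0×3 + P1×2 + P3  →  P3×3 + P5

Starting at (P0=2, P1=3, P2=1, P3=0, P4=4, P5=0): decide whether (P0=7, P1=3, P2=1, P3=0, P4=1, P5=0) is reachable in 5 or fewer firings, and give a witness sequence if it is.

step 1: fire T3:  (P0=2, P1=3, P2=1, P3=0, P4=4, P5=0) → (P0=4, P1=3, P2=1, P3=0, P4=4, P5=0)
step 2: fire T3:  (P0=4, P1=3, P2=1, P3=0, P4=4, P5=0) → (P0=6, P1=3, P2=1, P3=0, P4=4, P5=0)
step 3: fire T0:  (P0=6, P1=3, P2=1, P3=0, P4=4, P5=0) → (P0=7, P1=3, P2=1, P3=0, P4=1, P5=0)

YES — reachable via ⟨T3, T3, T0⟩ (3 firings)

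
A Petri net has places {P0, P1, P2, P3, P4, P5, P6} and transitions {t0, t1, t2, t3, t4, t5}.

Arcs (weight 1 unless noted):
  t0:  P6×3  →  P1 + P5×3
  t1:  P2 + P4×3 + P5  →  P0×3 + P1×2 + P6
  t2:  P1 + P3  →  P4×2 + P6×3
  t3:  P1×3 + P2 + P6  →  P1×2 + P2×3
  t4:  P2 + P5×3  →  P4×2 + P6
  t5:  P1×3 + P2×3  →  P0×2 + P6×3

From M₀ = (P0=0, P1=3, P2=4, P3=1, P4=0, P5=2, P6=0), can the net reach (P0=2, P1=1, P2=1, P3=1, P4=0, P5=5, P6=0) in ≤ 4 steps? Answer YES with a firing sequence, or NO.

step 1: fire t5:  (P0=0, P1=3, P2=4, P3=1, P4=0, P5=2, P6=0) → (P0=2, P1=0, P2=1, P3=1, P4=0, P5=2, P6=3)
step 2: fire t0:  (P0=2, P1=0, P2=1, P3=1, P4=0, P5=2, P6=3) → (P0=2, P1=1, P2=1, P3=1, P4=0, P5=5, P6=0)

YES — reachable via ⟨t5, t0⟩ (2 firings)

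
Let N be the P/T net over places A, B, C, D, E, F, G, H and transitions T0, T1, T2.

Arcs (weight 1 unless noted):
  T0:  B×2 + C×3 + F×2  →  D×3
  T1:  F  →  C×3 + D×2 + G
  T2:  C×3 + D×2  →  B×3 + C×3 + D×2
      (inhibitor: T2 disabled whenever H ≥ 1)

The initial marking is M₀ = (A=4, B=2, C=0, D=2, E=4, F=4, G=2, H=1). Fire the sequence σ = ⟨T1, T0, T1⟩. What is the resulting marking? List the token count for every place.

step 1: fire T1:  (A=4, B=2, C=0, D=2, E=4, F=4, G=2, H=1) → (A=4, B=2, C=3, D=4, E=4, F=3, G=3, H=1)
step 2: fire T0:  (A=4, B=2, C=3, D=4, E=4, F=3, G=3, H=1) → (A=4, B=0, C=0, D=7, E=4, F=1, G=3, H=1)
step 3: fire T1:  (A=4, B=0, C=0, D=7, E=4, F=1, G=3, H=1) → (A=4, B=0, C=3, D=9, E=4, F=0, G=4, H=1)

(A=4, B=0, C=3, D=9, E=4, F=0, G=4, H=1)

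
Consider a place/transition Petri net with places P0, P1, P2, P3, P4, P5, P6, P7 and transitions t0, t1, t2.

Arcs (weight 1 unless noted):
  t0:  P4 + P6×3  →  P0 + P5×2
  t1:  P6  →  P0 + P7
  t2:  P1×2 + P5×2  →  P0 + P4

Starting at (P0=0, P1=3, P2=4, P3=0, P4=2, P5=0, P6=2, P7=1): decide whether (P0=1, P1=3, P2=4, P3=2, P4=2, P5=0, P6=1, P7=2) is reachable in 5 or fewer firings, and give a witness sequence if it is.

depth 0: 1 marking
depth 1: 2 markings reached so far
depth 2: 3 markings reached so far
depth 3: 3 markings reached so far
(frontier empty at depth 3; search complete)
target is not among the 3 markings reachable within 5 steps

NO — not reachable within 5 firings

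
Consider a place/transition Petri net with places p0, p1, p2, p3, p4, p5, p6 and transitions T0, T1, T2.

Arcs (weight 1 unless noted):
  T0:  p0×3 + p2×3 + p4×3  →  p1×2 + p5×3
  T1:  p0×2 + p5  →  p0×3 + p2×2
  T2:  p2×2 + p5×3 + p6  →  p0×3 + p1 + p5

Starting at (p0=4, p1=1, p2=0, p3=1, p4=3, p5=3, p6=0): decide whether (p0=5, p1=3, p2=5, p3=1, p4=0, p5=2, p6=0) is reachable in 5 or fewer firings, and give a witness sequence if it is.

step 1: fire T1:  (p0=4, p1=1, p2=0, p3=1, p4=3, p5=3, p6=0) → (p0=5, p1=1, p2=2, p3=1, p4=3, p5=2, p6=0)
step 2: fire T1:  (p0=5, p1=1, p2=2, p3=1, p4=3, p5=2, p6=0) → (p0=6, p1=1, p2=4, p3=1, p4=3, p5=1, p6=0)
step 3: fire T0:  (p0=6, p1=1, p2=4, p3=1, p4=3, p5=1, p6=0) → (p0=3, p1=3, p2=1, p3=1, p4=0, p5=4, p6=0)
step 4: fire T1:  (p0=3, p1=3, p2=1, p3=1, p4=0, p5=4, p6=0) → (p0=4, p1=3, p2=3, p3=1, p4=0, p5=3, p6=0)
step 5: fire T1:  (p0=4, p1=3, p2=3, p3=1, p4=0, p5=3, p6=0) → (p0=5, p1=3, p2=5, p3=1, p4=0, p5=2, p6=0)

YES — reachable via ⟨T1, T1, T0, T1, T1⟩ (5 firings)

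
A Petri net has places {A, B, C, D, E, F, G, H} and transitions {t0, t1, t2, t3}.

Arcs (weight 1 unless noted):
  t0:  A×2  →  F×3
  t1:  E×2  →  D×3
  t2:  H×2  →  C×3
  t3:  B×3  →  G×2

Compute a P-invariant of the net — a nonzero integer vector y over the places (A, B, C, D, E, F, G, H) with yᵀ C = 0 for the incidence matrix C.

Incidence matrix C (rows=places, cols=transitions):
       t0   t1   t2   t3
    A  -2    0    0    0
    B   0    0    0   -3
    C   0    0    3    0
    D   0    3    0    0
    E   0   -2    0    0
    F   3    0    0    0
    G   0    0    0    2
    H   0    0   -2    0

Candidate y = [0, 0, 0, 2, 3, 0, 0, 0]; check y·C column-wise:
  col t0: 0·-2 + 2·0 + 3·0 + 0·3 = 0
  col t1: 2·3 + 3·-2 = 0
  col t2: 0·3 + 2·0 + 3·0 + 0·-2 = 0
  col t3: 0·-3 + 2·0 + 3·0 + 0·2 = 0

y = (A:0, B:0, C:0, D:2, E:3, F:0, G:0, H:0)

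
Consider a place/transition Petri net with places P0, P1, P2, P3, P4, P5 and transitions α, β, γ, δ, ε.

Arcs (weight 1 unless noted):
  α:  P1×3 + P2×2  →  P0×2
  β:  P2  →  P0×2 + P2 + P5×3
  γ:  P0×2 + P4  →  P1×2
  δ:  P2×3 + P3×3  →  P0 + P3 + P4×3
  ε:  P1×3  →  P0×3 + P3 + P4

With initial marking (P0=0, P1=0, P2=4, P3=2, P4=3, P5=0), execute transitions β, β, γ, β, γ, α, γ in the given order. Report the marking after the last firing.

(P0=2, P1=3, P2=2, P3=2, P4=0, P5=9)

step 1: fire β:  (P0=0, P1=0, P2=4, P3=2, P4=3, P5=0) → (P0=2, P1=0, P2=4, P3=2, P4=3, P5=3)
step 2: fire β:  (P0=2, P1=0, P2=4, P3=2, P4=3, P5=3) → (P0=4, P1=0, P2=4, P3=2, P4=3, P5=6)
step 3: fire γ:  (P0=4, P1=0, P2=4, P3=2, P4=3, P5=6) → (P0=2, P1=2, P2=4, P3=2, P4=2, P5=6)
step 4: fire β:  (P0=2, P1=2, P2=4, P3=2, P4=2, P5=6) → (P0=4, P1=2, P2=4, P3=2, P4=2, P5=9)
step 5: fire γ:  (P0=4, P1=2, P2=4, P3=2, P4=2, P5=9) → (P0=2, P1=4, P2=4, P3=2, P4=1, P5=9)
step 6: fire α:  (P0=2, P1=4, P2=4, P3=2, P4=1, P5=9) → (P0=4, P1=1, P2=2, P3=2, P4=1, P5=9)
step 7: fire γ:  (P0=4, P1=1, P2=2, P3=2, P4=1, P5=9) → (P0=2, P1=3, P2=2, P3=2, P4=0, P5=9)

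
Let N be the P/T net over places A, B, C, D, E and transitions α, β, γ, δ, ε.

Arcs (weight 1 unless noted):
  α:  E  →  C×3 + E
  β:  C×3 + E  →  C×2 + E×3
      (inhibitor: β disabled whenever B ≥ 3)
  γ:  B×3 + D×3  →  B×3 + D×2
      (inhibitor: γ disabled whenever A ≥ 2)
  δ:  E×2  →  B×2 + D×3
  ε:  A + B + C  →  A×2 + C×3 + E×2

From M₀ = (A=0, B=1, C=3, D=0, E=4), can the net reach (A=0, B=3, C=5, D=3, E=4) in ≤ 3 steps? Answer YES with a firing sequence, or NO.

YES — reachable via ⟨α, β, δ⟩ (3 firings)

step 1: fire α:  (A=0, B=1, C=3, D=0, E=4) → (A=0, B=1, C=6, D=0, E=4)
step 2: fire β:  (A=0, B=1, C=6, D=0, E=4) → (A=0, B=1, C=5, D=0, E=6)
step 3: fire δ:  (A=0, B=1, C=5, D=0, E=6) → (A=0, B=3, C=5, D=3, E=4)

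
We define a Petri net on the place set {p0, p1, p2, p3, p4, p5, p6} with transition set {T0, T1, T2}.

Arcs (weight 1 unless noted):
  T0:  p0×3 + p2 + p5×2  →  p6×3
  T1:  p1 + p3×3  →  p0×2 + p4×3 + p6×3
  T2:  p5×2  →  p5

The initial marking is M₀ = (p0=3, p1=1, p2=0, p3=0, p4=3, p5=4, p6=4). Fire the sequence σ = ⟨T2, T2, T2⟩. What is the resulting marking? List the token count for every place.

step 1: fire T2:  (p0=3, p1=1, p2=0, p3=0, p4=3, p5=4, p6=4) → (p0=3, p1=1, p2=0, p3=0, p4=3, p5=3, p6=4)
step 2: fire T2:  (p0=3, p1=1, p2=0, p3=0, p4=3, p5=3, p6=4) → (p0=3, p1=1, p2=0, p3=0, p4=3, p5=2, p6=4)
step 3: fire T2:  (p0=3, p1=1, p2=0, p3=0, p4=3, p5=2, p6=4) → (p0=3, p1=1, p2=0, p3=0, p4=3, p5=1, p6=4)

(p0=3, p1=1, p2=0, p3=0, p4=3, p5=1, p6=4)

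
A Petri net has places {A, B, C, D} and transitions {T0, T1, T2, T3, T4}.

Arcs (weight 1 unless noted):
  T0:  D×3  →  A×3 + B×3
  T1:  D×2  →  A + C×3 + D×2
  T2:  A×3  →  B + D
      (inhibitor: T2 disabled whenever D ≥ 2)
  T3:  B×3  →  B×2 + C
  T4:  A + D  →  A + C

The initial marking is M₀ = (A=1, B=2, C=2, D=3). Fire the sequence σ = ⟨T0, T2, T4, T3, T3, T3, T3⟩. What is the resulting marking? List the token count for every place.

(A=1, B=2, C=7, D=0)

step 1: fire T0:  (A=1, B=2, C=2, D=3) → (A=4, B=5, C=2, D=0)
step 2: fire T2:  (A=4, B=5, C=2, D=0) → (A=1, B=6, C=2, D=1)
step 3: fire T4:  (A=1, B=6, C=2, D=1) → (A=1, B=6, C=3, D=0)
step 4: fire T3:  (A=1, B=6, C=3, D=0) → (A=1, B=5, C=4, D=0)
step 5: fire T3:  (A=1, B=5, C=4, D=0) → (A=1, B=4, C=5, D=0)
step 6: fire T3:  (A=1, B=4, C=5, D=0) → (A=1, B=3, C=6, D=0)
step 7: fire T3:  (A=1, B=3, C=6, D=0) → (A=1, B=2, C=7, D=0)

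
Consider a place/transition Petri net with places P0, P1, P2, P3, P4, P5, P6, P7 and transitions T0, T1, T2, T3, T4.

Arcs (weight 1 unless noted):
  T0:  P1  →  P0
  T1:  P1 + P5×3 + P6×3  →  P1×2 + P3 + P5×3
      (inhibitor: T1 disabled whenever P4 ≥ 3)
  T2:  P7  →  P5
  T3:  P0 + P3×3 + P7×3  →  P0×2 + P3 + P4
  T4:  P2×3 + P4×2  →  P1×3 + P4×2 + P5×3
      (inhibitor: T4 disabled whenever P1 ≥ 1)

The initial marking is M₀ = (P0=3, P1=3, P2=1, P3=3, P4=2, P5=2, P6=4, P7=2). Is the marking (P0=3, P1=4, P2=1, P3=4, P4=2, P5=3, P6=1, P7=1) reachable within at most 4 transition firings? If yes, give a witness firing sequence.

YES — reachable via ⟨T2, T1⟩ (2 firings)

step 1: fire T2:  (P0=3, P1=3, P2=1, P3=3, P4=2, P5=2, P6=4, P7=2) → (P0=3, P1=3, P2=1, P3=3, P4=2, P5=3, P6=4, P7=1)
step 2: fire T1:  (P0=3, P1=3, P2=1, P3=3, P4=2, P5=3, P6=4, P7=1) → (P0=3, P1=4, P2=1, P3=4, P4=2, P5=3, P6=1, P7=1)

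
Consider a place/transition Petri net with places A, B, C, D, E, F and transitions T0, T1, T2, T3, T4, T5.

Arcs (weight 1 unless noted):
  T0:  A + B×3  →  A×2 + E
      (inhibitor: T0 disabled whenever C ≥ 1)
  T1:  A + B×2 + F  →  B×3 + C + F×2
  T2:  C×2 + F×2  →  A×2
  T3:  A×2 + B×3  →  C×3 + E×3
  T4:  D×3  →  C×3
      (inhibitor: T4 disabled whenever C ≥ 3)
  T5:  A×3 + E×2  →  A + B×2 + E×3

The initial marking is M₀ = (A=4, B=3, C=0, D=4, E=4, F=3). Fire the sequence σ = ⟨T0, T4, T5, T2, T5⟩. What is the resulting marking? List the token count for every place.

(A=3, B=4, C=1, D=1, E=7, F=1)

step 1: fire T0:  (A=4, B=3, C=0, D=4, E=4, F=3) → (A=5, B=0, C=0, D=4, E=5, F=3)
step 2: fire T4:  (A=5, B=0, C=0, D=4, E=5, F=3) → (A=5, B=0, C=3, D=1, E=5, F=3)
step 3: fire T5:  (A=5, B=0, C=3, D=1, E=5, F=3) → (A=3, B=2, C=3, D=1, E=6, F=3)
step 4: fire T2:  (A=3, B=2, C=3, D=1, E=6, F=3) → (A=5, B=2, C=1, D=1, E=6, F=1)
step 5: fire T5:  (A=5, B=2, C=1, D=1, E=6, F=1) → (A=3, B=4, C=1, D=1, E=7, F=1)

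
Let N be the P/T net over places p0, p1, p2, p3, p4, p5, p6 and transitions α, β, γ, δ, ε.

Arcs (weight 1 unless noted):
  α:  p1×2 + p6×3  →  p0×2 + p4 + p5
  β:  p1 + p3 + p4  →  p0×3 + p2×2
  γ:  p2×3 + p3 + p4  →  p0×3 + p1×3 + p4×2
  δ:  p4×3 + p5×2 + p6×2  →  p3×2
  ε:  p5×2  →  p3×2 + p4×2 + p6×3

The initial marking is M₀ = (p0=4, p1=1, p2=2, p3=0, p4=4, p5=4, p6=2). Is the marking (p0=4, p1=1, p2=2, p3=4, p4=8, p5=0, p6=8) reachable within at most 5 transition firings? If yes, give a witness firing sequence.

YES — reachable via ⟨ε, ε⟩ (2 firings)

step 1: fire ε:  (p0=4, p1=1, p2=2, p3=0, p4=4, p5=4, p6=2) → (p0=4, p1=1, p2=2, p3=2, p4=6, p5=2, p6=5)
step 2: fire ε:  (p0=4, p1=1, p2=2, p3=2, p4=6, p5=2, p6=5) → (p0=4, p1=1, p2=2, p3=4, p4=8, p5=0, p6=8)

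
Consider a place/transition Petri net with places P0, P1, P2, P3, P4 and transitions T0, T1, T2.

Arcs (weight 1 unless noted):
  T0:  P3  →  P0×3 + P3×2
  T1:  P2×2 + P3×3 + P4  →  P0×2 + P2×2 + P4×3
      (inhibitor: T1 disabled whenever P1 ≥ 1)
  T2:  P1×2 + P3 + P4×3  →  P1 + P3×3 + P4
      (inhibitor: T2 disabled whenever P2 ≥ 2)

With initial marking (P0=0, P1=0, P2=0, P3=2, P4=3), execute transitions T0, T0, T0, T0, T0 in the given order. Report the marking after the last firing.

step 1: fire T0:  (P0=0, P1=0, P2=0, P3=2, P4=3) → (P0=3, P1=0, P2=0, P3=3, P4=3)
step 2: fire T0:  (P0=3, P1=0, P2=0, P3=3, P4=3) → (P0=6, P1=0, P2=0, P3=4, P4=3)
step 3: fire T0:  (P0=6, P1=0, P2=0, P3=4, P4=3) → (P0=9, P1=0, P2=0, P3=5, P4=3)
step 4: fire T0:  (P0=9, P1=0, P2=0, P3=5, P4=3) → (P0=12, P1=0, P2=0, P3=6, P4=3)
step 5: fire T0:  (P0=12, P1=0, P2=0, P3=6, P4=3) → (P0=15, P1=0, P2=0, P3=7, P4=3)

(P0=15, P1=0, P2=0, P3=7, P4=3)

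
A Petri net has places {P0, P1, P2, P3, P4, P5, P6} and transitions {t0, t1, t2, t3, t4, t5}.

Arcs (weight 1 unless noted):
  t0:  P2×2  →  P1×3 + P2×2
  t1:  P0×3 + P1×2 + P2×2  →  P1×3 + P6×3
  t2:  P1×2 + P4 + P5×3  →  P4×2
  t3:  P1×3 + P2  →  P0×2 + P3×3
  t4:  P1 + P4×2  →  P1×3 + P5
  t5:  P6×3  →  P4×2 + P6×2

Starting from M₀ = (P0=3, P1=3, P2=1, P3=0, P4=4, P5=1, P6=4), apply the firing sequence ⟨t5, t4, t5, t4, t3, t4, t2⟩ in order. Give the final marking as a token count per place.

step 1: fire t5:  (P0=3, P1=3, P2=1, P3=0, P4=4, P5=1, P6=4) → (P0=3, P1=3, P2=1, P3=0, P4=6, P5=1, P6=3)
step 2: fire t4:  (P0=3, P1=3, P2=1, P3=0, P4=6, P5=1, P6=3) → (P0=3, P1=5, P2=1, P3=0, P4=4, P5=2, P6=3)
step 3: fire t5:  (P0=3, P1=5, P2=1, P3=0, P4=4, P5=2, P6=3) → (P0=3, P1=5, P2=1, P3=0, P4=6, P5=2, P6=2)
step 4: fire t4:  (P0=3, P1=5, P2=1, P3=0, P4=6, P5=2, P6=2) → (P0=3, P1=7, P2=1, P3=0, P4=4, P5=3, P6=2)
step 5: fire t3:  (P0=3, P1=7, P2=1, P3=0, P4=4, P5=3, P6=2) → (P0=5, P1=4, P2=0, P3=3, P4=4, P5=3, P6=2)
step 6: fire t4:  (P0=5, P1=4, P2=0, P3=3, P4=4, P5=3, P6=2) → (P0=5, P1=6, P2=0, P3=3, P4=2, P5=4, P6=2)
step 7: fire t2:  (P0=5, P1=6, P2=0, P3=3, P4=2, P5=4, P6=2) → (P0=5, P1=4, P2=0, P3=3, P4=3, P5=1, P6=2)

(P0=5, P1=4, P2=0, P3=3, P4=3, P5=1, P6=2)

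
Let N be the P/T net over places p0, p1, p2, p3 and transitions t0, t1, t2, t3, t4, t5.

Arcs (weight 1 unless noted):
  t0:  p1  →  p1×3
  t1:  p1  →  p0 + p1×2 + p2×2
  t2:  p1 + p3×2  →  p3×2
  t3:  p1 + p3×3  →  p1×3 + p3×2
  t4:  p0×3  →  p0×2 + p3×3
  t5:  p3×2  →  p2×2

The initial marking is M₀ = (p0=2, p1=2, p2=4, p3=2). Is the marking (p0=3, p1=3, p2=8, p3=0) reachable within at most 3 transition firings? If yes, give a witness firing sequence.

step 1: fire t1:  (p0=2, p1=2, p2=4, p3=2) → (p0=3, p1=3, p2=6, p3=2)
step 2: fire t5:  (p0=3, p1=3, p2=6, p3=2) → (p0=3, p1=3, p2=8, p3=0)

YES — reachable via ⟨t1, t5⟩ (2 firings)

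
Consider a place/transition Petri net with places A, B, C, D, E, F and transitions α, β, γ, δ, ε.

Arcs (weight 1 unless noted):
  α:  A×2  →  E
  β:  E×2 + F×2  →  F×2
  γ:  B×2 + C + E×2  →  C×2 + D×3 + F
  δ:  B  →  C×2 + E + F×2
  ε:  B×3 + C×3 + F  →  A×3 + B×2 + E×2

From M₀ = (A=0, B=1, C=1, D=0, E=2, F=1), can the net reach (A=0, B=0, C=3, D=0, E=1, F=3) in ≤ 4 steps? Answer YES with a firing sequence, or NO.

step 1: fire δ:  (A=0, B=1, C=1, D=0, E=2, F=1) → (A=0, B=0, C=3, D=0, E=3, F=3)
step 2: fire β:  (A=0, B=0, C=3, D=0, E=3, F=3) → (A=0, B=0, C=3, D=0, E=1, F=3)

YES — reachable via ⟨δ, β⟩ (2 firings)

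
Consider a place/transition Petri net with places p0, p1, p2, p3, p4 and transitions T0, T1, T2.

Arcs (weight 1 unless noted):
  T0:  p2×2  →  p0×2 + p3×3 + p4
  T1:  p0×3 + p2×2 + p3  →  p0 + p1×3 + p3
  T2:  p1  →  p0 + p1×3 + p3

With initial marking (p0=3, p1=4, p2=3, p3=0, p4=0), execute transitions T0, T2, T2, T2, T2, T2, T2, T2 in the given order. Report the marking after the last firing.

step 1: fire T0:  (p0=3, p1=4, p2=3, p3=0, p4=0) → (p0=5, p1=4, p2=1, p3=3, p4=1)
step 2: fire T2:  (p0=5, p1=4, p2=1, p3=3, p4=1) → (p0=6, p1=6, p2=1, p3=4, p4=1)
step 3: fire T2:  (p0=6, p1=6, p2=1, p3=4, p4=1) → (p0=7, p1=8, p2=1, p3=5, p4=1)
step 4: fire T2:  (p0=7, p1=8, p2=1, p3=5, p4=1) → (p0=8, p1=10, p2=1, p3=6, p4=1)
step 5: fire T2:  (p0=8, p1=10, p2=1, p3=6, p4=1) → (p0=9, p1=12, p2=1, p3=7, p4=1)
step 6: fire T2:  (p0=9, p1=12, p2=1, p3=7, p4=1) → (p0=10, p1=14, p2=1, p3=8, p4=1)
step 7: fire T2:  (p0=10, p1=14, p2=1, p3=8, p4=1) → (p0=11, p1=16, p2=1, p3=9, p4=1)
step 8: fire T2:  (p0=11, p1=16, p2=1, p3=9, p4=1) → (p0=12, p1=18, p2=1, p3=10, p4=1)

(p0=12, p1=18, p2=1, p3=10, p4=1)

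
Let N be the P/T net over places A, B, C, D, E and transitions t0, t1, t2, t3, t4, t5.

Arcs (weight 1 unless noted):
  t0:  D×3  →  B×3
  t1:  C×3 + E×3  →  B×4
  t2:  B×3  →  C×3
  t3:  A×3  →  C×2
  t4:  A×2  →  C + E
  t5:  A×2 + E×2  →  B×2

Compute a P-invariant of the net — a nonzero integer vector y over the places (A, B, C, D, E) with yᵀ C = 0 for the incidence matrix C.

y = (A:2, B:3, C:3, D:3, E:1)

Incidence matrix C (rows=places, cols=transitions):
       t0   t1   t2   t3   t4   t5
    A   0    0    0   -3   -2   -2
    B   3    4   -3    0    0    2
    C   0   -3    3    2    1    0
    D  -3    0    0    0    0    0
    E   0   -3    0    0    1   -2

Candidate y = [2, 3, 3, 3, 1]; check y·C column-wise:
  col t0: 2·0 + 3·3 + 3·0 + 3·-3 + 1·0 = 0
  col t1: 2·0 + 3·4 + 3·-3 + 3·0 + 1·-3 = 0
  col t2: 2·0 + 3·-3 + 3·3 + 3·0 + 1·0 = 0
  col t3: 2·-3 + 3·0 + 3·2 + 3·0 + 1·0 = 0
  col t4: 2·-2 + 3·0 + 3·1 + 3·0 + 1·1 = 0
  col t5: 2·-2 + 3·2 + 3·0 + 3·0 + 1·-2 = 0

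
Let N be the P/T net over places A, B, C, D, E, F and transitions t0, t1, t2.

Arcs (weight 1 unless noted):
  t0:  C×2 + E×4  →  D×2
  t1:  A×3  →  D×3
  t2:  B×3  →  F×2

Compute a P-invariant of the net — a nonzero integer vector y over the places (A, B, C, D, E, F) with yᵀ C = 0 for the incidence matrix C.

y = (A:1, B:0, C:1, D:1, E:0, F:0)

Incidence matrix C (rows=places, cols=transitions):
       t0   t1   t2
    A   0   -3    0
    B   0    0   -3
    C  -2    0    0
    D   2    3    0
    E  -4    0    0
    F   0    0    2

Candidate y = [1, 0, 1, 1, 0, 0]; check y·C column-wise:
  col t0: 1·0 + 1·-2 + 1·2 + 0·-4 = 0
  col t1: 1·-3 + 1·0 + 1·3 = 0
  col t2: 1·0 + 0·-3 + 1·0 + 1·0 + 0·2 = 0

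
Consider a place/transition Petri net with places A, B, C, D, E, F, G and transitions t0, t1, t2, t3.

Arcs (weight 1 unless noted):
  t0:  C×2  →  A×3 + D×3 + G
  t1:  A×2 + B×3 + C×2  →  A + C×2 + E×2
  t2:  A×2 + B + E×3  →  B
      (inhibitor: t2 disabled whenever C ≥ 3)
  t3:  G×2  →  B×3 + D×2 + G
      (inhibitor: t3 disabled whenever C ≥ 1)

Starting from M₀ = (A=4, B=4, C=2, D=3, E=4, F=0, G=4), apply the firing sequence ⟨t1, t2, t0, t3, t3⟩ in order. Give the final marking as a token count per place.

(A=4, B=7, C=0, D=10, E=3, F=0, G=3)

step 1: fire t1:  (A=4, B=4, C=2, D=3, E=4, F=0, G=4) → (A=3, B=1, C=2, D=3, E=6, F=0, G=4)
step 2: fire t2:  (A=3, B=1, C=2, D=3, E=6, F=0, G=4) → (A=1, B=1, C=2, D=3, E=3, F=0, G=4)
step 3: fire t0:  (A=1, B=1, C=2, D=3, E=3, F=0, G=4) → (A=4, B=1, C=0, D=6, E=3, F=0, G=5)
step 4: fire t3:  (A=4, B=1, C=0, D=6, E=3, F=0, G=5) → (A=4, B=4, C=0, D=8, E=3, F=0, G=4)
step 5: fire t3:  (A=4, B=4, C=0, D=8, E=3, F=0, G=4) → (A=4, B=7, C=0, D=10, E=3, F=0, G=3)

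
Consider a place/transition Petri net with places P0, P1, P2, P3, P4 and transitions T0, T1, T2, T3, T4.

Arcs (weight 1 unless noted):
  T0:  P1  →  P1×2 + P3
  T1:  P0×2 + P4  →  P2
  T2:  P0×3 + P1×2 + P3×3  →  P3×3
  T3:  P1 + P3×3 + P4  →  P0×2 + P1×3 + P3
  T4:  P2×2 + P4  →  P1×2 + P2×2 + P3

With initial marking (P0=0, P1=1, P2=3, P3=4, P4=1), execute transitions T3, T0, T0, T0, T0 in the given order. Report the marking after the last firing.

step 1: fire T3:  (P0=0, P1=1, P2=3, P3=4, P4=1) → (P0=2, P1=3, P2=3, P3=2, P4=0)
step 2: fire T0:  (P0=2, P1=3, P2=3, P3=2, P4=0) → (P0=2, P1=4, P2=3, P3=3, P4=0)
step 3: fire T0:  (P0=2, P1=4, P2=3, P3=3, P4=0) → (P0=2, P1=5, P2=3, P3=4, P4=0)
step 4: fire T0:  (P0=2, P1=5, P2=3, P3=4, P4=0) → (P0=2, P1=6, P2=3, P3=5, P4=0)
step 5: fire T0:  (P0=2, P1=6, P2=3, P3=5, P4=0) → (P0=2, P1=7, P2=3, P3=6, P4=0)

(P0=2, P1=7, P2=3, P3=6, P4=0)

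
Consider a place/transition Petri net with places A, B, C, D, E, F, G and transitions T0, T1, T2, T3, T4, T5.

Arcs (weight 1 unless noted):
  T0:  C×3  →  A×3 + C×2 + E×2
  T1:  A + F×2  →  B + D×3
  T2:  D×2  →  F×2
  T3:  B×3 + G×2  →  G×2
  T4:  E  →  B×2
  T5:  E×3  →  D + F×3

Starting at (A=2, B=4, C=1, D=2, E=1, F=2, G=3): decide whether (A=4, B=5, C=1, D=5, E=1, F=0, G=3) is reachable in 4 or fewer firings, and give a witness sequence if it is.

depth 0: 1 marking
depth 1: 5 markings reached so far
depth 2: 11 markings reached so far
depth 3: 18 markings reached so far
depth 4: 26 markings reached so far
target is not among the 26 markings reachable within 4 steps

NO — not reachable within 4 firings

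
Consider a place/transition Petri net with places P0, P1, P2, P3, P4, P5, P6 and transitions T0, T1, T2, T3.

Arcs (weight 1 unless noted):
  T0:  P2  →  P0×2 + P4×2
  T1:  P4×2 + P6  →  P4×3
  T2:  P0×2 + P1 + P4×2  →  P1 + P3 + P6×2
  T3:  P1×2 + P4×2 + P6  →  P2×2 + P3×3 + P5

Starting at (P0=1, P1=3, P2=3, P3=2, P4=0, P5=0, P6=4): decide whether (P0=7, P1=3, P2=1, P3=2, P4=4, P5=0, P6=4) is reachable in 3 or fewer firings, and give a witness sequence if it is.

depth 0: 1 marking
depth 1: 2 markings reached so far
depth 2: 6 markings reached so far
depth 3: 13 markings reached so far
target is not among the 13 markings reachable within 3 steps

NO — not reachable within 3 firings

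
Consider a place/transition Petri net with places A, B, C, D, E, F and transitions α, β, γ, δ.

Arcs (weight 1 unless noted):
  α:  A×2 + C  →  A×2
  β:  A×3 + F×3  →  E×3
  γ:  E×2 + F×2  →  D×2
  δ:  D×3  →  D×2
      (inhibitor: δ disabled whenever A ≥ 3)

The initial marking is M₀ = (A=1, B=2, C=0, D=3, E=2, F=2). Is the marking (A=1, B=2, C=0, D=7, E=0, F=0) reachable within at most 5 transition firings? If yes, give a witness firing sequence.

depth 0: 1 marking
depth 1: 3 markings reached so far
depth 2: 4 markings reached so far
depth 3: 5 markings reached so far
depth 4: 6 markings reached so far
depth 5: 6 markings reached so far
(frontier empty at depth 5; search complete)
target is not among the 6 markings reachable within 5 steps

NO — not reachable within 5 firings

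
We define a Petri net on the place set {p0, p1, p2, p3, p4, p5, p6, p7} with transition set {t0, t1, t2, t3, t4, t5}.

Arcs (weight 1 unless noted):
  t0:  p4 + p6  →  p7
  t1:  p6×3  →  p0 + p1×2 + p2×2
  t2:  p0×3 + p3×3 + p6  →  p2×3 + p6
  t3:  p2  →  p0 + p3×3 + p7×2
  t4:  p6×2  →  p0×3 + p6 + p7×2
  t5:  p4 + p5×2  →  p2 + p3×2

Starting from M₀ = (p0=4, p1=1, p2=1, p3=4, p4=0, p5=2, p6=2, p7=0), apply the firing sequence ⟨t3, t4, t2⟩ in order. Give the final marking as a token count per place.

(p0=5, p1=1, p2=3, p3=4, p4=0, p5=2, p6=1, p7=4)

step 1: fire t3:  (p0=4, p1=1, p2=1, p3=4, p4=0, p5=2, p6=2, p7=0) → (p0=5, p1=1, p2=0, p3=7, p4=0, p5=2, p6=2, p7=2)
step 2: fire t4:  (p0=5, p1=1, p2=0, p3=7, p4=0, p5=2, p6=2, p7=2) → (p0=8, p1=1, p2=0, p3=7, p4=0, p5=2, p6=1, p7=4)
step 3: fire t2:  (p0=8, p1=1, p2=0, p3=7, p4=0, p5=2, p6=1, p7=4) → (p0=5, p1=1, p2=3, p3=4, p4=0, p5=2, p6=1, p7=4)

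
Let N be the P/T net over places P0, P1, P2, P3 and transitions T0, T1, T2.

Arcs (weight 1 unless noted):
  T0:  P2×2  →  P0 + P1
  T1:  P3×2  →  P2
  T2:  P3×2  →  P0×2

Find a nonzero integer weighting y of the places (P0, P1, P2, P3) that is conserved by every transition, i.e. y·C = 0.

Incidence matrix C (rows=places, cols=transitions):
       T0   T1   T2
   P0   1    0    2
   P1   1    0    0
   P2  -2    1    0
   P3   0   -2   -2

Candidate y = [1, 3, 2, 1]; check y·C column-wise:
  col T0: 1·1 + 3·1 + 2·-2 + 1·0 = 0
  col T1: 1·0 + 3·0 + 2·1 + 1·-2 = 0
  col T2: 1·2 + 3·0 + 2·0 + 1·-2 = 0

y = (P0:1, P1:3, P2:2, P3:1)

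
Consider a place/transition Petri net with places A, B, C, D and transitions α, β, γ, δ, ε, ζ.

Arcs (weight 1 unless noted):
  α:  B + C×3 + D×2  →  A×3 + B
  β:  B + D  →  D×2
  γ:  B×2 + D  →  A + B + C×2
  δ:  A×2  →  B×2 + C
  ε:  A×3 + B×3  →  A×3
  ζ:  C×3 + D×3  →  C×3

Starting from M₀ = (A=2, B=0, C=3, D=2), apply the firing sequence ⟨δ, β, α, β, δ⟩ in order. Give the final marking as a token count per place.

(A=1, B=2, C=2, D=2)

step 1: fire δ:  (A=2, B=0, C=3, D=2) → (A=0, B=2, C=4, D=2)
step 2: fire β:  (A=0, B=2, C=4, D=2) → (A=0, B=1, C=4, D=3)
step 3: fire α:  (A=0, B=1, C=4, D=3) → (A=3, B=1, C=1, D=1)
step 4: fire β:  (A=3, B=1, C=1, D=1) → (A=3, B=0, C=1, D=2)
step 5: fire δ:  (A=3, B=0, C=1, D=2) → (A=1, B=2, C=2, D=2)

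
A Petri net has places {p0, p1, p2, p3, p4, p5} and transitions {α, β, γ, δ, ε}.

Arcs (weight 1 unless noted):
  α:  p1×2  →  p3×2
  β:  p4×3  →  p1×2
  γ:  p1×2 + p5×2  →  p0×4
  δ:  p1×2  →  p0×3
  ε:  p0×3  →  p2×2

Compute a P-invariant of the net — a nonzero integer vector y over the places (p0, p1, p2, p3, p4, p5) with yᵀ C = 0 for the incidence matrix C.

Incidence matrix C (rows=places, cols=transitions):
        α    β    γ    δ    ε
   p0   0    0    4    3   -3
   p1  -2    2   -2   -2    0
   p2   0    0    0    0    2
   p3   2    0    0    0    0
   p4   0   -3    0    0    0
   p5   0    0   -2    0    0

Candidate y = [2, 3, 3, 3, 2, 1]; check y·C column-wise:
  col α: 2·0 + 3·-2 + 3·0 + 3·2 + 2·0 + 1·0 = 0
  col β: 2·0 + 3·2 + 3·0 + 3·0 + 2·-3 + 1·0 = 0
  col γ: 2·4 + 3·-2 + 3·0 + 3·0 + 2·0 + 1·-2 = 0
  col δ: 2·3 + 3·-2 + 3·0 + 3·0 + 2·0 + 1·0 = 0
  col ε: 2·-3 + 3·0 + 3·2 + 3·0 + 2·0 + 1·0 = 0

y = (p0:2, p1:3, p2:3, p3:3, p4:2, p5:1)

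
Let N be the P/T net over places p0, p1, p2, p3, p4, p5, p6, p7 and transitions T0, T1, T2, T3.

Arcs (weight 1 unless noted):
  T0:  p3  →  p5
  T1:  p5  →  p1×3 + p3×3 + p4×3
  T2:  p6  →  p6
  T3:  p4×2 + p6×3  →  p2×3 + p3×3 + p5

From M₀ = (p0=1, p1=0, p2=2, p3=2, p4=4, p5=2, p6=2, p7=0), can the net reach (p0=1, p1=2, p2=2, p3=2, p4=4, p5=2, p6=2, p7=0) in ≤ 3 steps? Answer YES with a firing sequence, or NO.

NO — not reachable within 3 firings

depth 0: 1 marking
depth 1: 3 markings reached so far
depth 2: 6 markings reached so far
depth 3: 8 markings reached so far
target is not among the 8 markings reachable within 3 steps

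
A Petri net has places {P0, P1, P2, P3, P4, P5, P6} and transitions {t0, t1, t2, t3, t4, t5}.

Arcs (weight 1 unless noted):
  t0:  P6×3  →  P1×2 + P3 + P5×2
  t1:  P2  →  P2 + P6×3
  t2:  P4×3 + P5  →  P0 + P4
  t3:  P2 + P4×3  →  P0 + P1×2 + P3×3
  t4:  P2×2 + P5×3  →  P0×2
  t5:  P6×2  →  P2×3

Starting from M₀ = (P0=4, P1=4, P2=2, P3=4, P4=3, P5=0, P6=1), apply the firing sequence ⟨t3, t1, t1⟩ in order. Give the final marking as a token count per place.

step 1: fire t3:  (P0=4, P1=4, P2=2, P3=4, P4=3, P5=0, P6=1) → (P0=5, P1=6, P2=1, P3=7, P4=0, P5=0, P6=1)
step 2: fire t1:  (P0=5, P1=6, P2=1, P3=7, P4=0, P5=0, P6=1) → (P0=5, P1=6, P2=1, P3=7, P4=0, P5=0, P6=4)
step 3: fire t1:  (P0=5, P1=6, P2=1, P3=7, P4=0, P5=0, P6=4) → (P0=5, P1=6, P2=1, P3=7, P4=0, P5=0, P6=7)

(P0=5, P1=6, P2=1, P3=7, P4=0, P5=0, P6=7)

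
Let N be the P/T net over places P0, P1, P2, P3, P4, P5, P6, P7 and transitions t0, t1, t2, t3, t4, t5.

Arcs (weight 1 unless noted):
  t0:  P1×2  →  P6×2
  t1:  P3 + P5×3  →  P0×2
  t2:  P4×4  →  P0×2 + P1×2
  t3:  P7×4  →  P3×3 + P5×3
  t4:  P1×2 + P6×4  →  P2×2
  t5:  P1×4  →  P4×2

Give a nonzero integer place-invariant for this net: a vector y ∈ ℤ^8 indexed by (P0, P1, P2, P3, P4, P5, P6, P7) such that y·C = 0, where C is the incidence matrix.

Incidence matrix C (rows=places, cols=transitions):
       t0   t1   t2   t3   t4   t5
   P0   0    2    2    0    0    0
   P1  -2    0    2    0   -2   -4
   P2   0    0    0    0    2    0
   P3   0   -1    0    3    0    0
   P4   0    0   -4    0    0    2
   P5   0   -3    0    3    0    0
   P6   2    0    0    0   -4    0
   P7   0    0    0   -4    0    0

Candidate y = [3, 1, 3, -3, 2, 3, 1, 0]; check y·C column-wise:
  col t0: 3·0 + 1·-2 + 3·0 + -3·0 + 2·0 + 3·0 + 1·2 = 0
  col t1: 3·2 + 1·0 + 3·0 + -3·-1 + 2·0 + 3·-3 + 1·0 = 0
  col t2: 3·2 + 1·2 + 3·0 + -3·0 + 2·-4 + 3·0 + 1·0 = 0
  col t3: 3·0 + 1·0 + 3·0 + -3·3 + 2·0 + 3·3 + 1·0 + 0·-4 = 0
  col t4: 3·0 + 1·-2 + 3·2 + -3·0 + 2·0 + 3·0 + 1·-4 = 0
  col t5: 3·0 + 1·-4 + 3·0 + -3·0 + 2·2 + 3·0 + 1·0 = 0

y = (P0:3, P1:1, P2:3, P3:-3, P4:2, P5:3, P6:1, P7:0)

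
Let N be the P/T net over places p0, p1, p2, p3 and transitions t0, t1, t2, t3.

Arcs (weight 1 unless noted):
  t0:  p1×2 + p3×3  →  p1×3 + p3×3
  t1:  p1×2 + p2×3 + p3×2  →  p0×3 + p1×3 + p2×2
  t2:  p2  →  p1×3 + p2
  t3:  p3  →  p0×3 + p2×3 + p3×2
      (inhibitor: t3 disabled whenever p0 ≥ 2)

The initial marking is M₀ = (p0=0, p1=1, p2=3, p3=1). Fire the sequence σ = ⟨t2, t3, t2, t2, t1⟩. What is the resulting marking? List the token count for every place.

(p0=6, p1=11, p2=5, p3=0)

step 1: fire t2:  (p0=0, p1=1, p2=3, p3=1) → (p0=0, p1=4, p2=3, p3=1)
step 2: fire t3:  (p0=0, p1=4, p2=3, p3=1) → (p0=3, p1=4, p2=6, p3=2)
step 3: fire t2:  (p0=3, p1=4, p2=6, p3=2) → (p0=3, p1=7, p2=6, p3=2)
step 4: fire t2:  (p0=3, p1=7, p2=6, p3=2) → (p0=3, p1=10, p2=6, p3=2)
step 5: fire t1:  (p0=3, p1=10, p2=6, p3=2) → (p0=6, p1=11, p2=5, p3=0)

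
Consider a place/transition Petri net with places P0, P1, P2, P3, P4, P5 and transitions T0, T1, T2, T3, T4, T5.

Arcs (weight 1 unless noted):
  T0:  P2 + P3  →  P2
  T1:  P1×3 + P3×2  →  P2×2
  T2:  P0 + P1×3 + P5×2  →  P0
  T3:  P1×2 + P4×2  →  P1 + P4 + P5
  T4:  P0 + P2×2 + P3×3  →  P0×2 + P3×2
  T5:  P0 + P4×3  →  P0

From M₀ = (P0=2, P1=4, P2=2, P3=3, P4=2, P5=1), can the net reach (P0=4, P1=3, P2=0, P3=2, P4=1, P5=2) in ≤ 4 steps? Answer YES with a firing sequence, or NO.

NO — not reachable within 4 firings

depth 0: 1 marking
depth 1: 5 markings reached so far
depth 2: 12 markings reached so far
depth 3: 18 markings reached so far
depth 4: 20 markings reached so far
target is not among the 20 markings reachable within 4 steps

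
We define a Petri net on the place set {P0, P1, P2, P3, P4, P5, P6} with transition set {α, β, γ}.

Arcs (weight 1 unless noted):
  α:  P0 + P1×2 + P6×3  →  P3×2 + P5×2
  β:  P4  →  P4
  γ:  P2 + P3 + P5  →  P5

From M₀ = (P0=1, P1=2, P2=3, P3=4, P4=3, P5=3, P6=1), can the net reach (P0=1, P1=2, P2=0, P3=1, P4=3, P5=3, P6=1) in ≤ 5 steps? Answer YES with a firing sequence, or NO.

YES — reachable via ⟨γ, γ, γ⟩ (3 firings)

step 1: fire γ:  (P0=1, P1=2, P2=3, P3=4, P4=3, P5=3, P6=1) → (P0=1, P1=2, P2=2, P3=3, P4=3, P5=3, P6=1)
step 2: fire γ:  (P0=1, P1=2, P2=2, P3=3, P4=3, P5=3, P6=1) → (P0=1, P1=2, P2=1, P3=2, P4=3, P5=3, P6=1)
step 3: fire γ:  (P0=1, P1=2, P2=1, P3=2, P4=3, P5=3, P6=1) → (P0=1, P1=2, P2=0, P3=1, P4=3, P5=3, P6=1)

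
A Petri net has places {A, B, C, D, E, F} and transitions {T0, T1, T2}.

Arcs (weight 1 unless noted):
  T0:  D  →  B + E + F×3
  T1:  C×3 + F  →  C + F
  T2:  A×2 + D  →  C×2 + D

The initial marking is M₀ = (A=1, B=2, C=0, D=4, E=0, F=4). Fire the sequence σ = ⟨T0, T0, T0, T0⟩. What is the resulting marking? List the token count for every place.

(A=1, B=6, C=0, D=0, E=4, F=16)

step 1: fire T0:  (A=1, B=2, C=0, D=4, E=0, F=4) → (A=1, B=3, C=0, D=3, E=1, F=7)
step 2: fire T0:  (A=1, B=3, C=0, D=3, E=1, F=7) → (A=1, B=4, C=0, D=2, E=2, F=10)
step 3: fire T0:  (A=1, B=4, C=0, D=2, E=2, F=10) → (A=1, B=5, C=0, D=1, E=3, F=13)
step 4: fire T0:  (A=1, B=5, C=0, D=1, E=3, F=13) → (A=1, B=6, C=0, D=0, E=4, F=16)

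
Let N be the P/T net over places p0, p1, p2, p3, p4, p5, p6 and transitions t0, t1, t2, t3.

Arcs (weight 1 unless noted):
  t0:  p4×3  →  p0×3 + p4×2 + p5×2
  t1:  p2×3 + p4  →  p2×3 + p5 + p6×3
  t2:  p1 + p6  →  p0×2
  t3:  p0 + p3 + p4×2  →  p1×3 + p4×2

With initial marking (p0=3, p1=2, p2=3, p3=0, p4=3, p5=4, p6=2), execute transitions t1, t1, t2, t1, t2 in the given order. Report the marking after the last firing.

(p0=7, p1=0, p2=3, p3=0, p4=0, p5=7, p6=9)

step 1: fire t1:  (p0=3, p1=2, p2=3, p3=0, p4=3, p5=4, p6=2) → (p0=3, p1=2, p2=3, p3=0, p4=2, p5=5, p6=5)
step 2: fire t1:  (p0=3, p1=2, p2=3, p3=0, p4=2, p5=5, p6=5) → (p0=3, p1=2, p2=3, p3=0, p4=1, p5=6, p6=8)
step 3: fire t2:  (p0=3, p1=2, p2=3, p3=0, p4=1, p5=6, p6=8) → (p0=5, p1=1, p2=3, p3=0, p4=1, p5=6, p6=7)
step 4: fire t1:  (p0=5, p1=1, p2=3, p3=0, p4=1, p5=6, p6=7) → (p0=5, p1=1, p2=3, p3=0, p4=0, p5=7, p6=10)
step 5: fire t2:  (p0=5, p1=1, p2=3, p3=0, p4=0, p5=7, p6=10) → (p0=7, p1=0, p2=3, p3=0, p4=0, p5=7, p6=9)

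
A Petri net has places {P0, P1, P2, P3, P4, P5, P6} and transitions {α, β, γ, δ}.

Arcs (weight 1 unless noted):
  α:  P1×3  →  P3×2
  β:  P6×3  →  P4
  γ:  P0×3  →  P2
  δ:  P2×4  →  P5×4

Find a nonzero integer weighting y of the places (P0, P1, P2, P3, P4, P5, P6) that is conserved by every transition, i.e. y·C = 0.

Incidence matrix C (rows=places, cols=transitions):
        α    β    γ    δ
   P0   0    0   -3    0
   P1  -3    0    0    0
   P2   0    0    1   -4
   P3   2    0    0    0
   P4   0    1    0    0
   P5   0    0    0    4
   P6   0   -3    0    0

Candidate y = [0, 2, 0, 3, 0, 0, 0]; check y·C column-wise:
  col α: 2·-3 + 3·2 = 0
  col β: 2·0 + 3·0 + 0·1 + 0·-3 = 0
  col γ: 0·-3 + 2·0 + 0·1 + 3·0 = 0
  col δ: 2·0 + 0·-4 + 3·0 + 0·4 = 0

y = (P0:0, P1:2, P2:0, P3:3, P4:0, P5:0, P6:0)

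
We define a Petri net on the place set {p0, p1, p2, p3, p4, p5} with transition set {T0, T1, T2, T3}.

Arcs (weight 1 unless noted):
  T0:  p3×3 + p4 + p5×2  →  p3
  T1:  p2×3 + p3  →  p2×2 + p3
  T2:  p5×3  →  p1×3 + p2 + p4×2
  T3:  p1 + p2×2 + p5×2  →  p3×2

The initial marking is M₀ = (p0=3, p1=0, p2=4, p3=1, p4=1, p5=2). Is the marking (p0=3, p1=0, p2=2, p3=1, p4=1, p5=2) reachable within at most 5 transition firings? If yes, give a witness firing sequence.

YES — reachable via ⟨T1, T1⟩ (2 firings)

step 1: fire T1:  (p0=3, p1=0, p2=4, p3=1, p4=1, p5=2) → (p0=3, p1=0, p2=3, p3=1, p4=1, p5=2)
step 2: fire T1:  (p0=3, p1=0, p2=3, p3=1, p4=1, p5=2) → (p0=3, p1=0, p2=2, p3=1, p4=1, p5=2)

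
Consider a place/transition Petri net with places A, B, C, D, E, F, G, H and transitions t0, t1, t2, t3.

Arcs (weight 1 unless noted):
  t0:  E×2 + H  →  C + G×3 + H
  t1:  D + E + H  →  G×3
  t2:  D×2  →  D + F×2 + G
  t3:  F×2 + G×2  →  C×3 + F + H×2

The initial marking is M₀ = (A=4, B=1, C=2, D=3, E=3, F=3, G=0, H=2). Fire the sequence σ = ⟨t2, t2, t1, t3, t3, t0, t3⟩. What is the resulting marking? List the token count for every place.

step 1: fire t2:  (A=4, B=1, C=2, D=3, E=3, F=3, G=0, H=2) → (A=4, B=1, C=2, D=2, E=3, F=5, G=1, H=2)
step 2: fire t2:  (A=4, B=1, C=2, D=2, E=3, F=5, G=1, H=2) → (A=4, B=1, C=2, D=1, E=3, F=7, G=2, H=2)
step 3: fire t1:  (A=4, B=1, C=2, D=1, E=3, F=7, G=2, H=2) → (A=4, B=1, C=2, D=0, E=2, F=7, G=5, H=1)
step 4: fire t3:  (A=4, B=1, C=2, D=0, E=2, F=7, G=5, H=1) → (A=4, B=1, C=5, D=0, E=2, F=6, G=3, H=3)
step 5: fire t3:  (A=4, B=1, C=5, D=0, E=2, F=6, G=3, H=3) → (A=4, B=1, C=8, D=0, E=2, F=5, G=1, H=5)
step 6: fire t0:  (A=4, B=1, C=8, D=0, E=2, F=5, G=1, H=5) → (A=4, B=1, C=9, D=0, E=0, F=5, G=4, H=5)
step 7: fire t3:  (A=4, B=1, C=9, D=0, E=0, F=5, G=4, H=5) → (A=4, B=1, C=12, D=0, E=0, F=4, G=2, H=7)

(A=4, B=1, C=12, D=0, E=0, F=4, G=2, H=7)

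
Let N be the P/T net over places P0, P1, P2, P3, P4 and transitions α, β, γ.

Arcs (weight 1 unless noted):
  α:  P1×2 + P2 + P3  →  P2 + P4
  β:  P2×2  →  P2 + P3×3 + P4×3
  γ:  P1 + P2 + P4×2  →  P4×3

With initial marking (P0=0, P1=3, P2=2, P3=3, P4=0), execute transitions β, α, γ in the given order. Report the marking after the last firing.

step 1: fire β:  (P0=0, P1=3, P2=2, P3=3, P4=0) → (P0=0, P1=3, P2=1, P3=6, P4=3)
step 2: fire α:  (P0=0, P1=3, P2=1, P3=6, P4=3) → (P0=0, P1=1, P2=1, P3=5, P4=4)
step 3: fire γ:  (P0=0, P1=1, P2=1, P3=5, P4=4) → (P0=0, P1=0, P2=0, P3=5, P4=5)

(P0=0, P1=0, P2=0, P3=5, P4=5)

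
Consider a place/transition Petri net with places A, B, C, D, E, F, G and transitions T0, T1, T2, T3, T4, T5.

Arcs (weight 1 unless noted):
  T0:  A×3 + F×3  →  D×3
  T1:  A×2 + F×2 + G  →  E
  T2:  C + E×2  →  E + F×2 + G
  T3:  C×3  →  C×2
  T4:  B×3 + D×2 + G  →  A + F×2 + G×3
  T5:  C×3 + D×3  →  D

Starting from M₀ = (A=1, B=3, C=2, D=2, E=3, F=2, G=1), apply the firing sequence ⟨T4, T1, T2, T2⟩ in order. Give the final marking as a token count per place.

(A=0, B=0, C=0, D=0, E=2, F=6, G=4)

step 1: fire T4:  (A=1, B=3, C=2, D=2, E=3, F=2, G=1) → (A=2, B=0, C=2, D=0, E=3, F=4, G=3)
step 2: fire T1:  (A=2, B=0, C=2, D=0, E=3, F=4, G=3) → (A=0, B=0, C=2, D=0, E=4, F=2, G=2)
step 3: fire T2:  (A=0, B=0, C=2, D=0, E=4, F=2, G=2) → (A=0, B=0, C=1, D=0, E=3, F=4, G=3)
step 4: fire T2:  (A=0, B=0, C=1, D=0, E=3, F=4, G=3) → (A=0, B=0, C=0, D=0, E=2, F=6, G=4)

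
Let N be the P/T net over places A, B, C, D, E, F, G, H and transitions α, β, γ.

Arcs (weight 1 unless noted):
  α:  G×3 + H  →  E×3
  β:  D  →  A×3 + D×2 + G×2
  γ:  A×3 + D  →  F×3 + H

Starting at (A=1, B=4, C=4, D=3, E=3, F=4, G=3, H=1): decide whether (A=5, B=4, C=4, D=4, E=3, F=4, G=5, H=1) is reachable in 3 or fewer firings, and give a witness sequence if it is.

NO — not reachable within 3 firings

depth 0: 1 marking
depth 1: 3 markings reached so far
depth 2: 6 markings reached so far
depth 3: 10 markings reached so far
target is not among the 10 markings reachable within 3 steps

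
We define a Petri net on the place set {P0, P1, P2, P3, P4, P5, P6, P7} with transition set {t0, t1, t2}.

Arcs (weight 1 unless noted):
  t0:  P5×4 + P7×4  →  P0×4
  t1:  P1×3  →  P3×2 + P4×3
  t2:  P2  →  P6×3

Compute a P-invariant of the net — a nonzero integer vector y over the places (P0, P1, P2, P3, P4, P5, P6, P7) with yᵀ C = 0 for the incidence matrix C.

y = (P0:0, P1:2, P2:0, P3:3, P4:0, P5:0, P6:0, P7:0)

Incidence matrix C (rows=places, cols=transitions):
       t0   t1   t2
   P0   4    0    0
   P1   0   -3    0
   P2   0    0   -1
   P3   0    2    0
   P4   0    3    0
   P5  -4    0    0
   P6   0    0    3
   P7  -4    0    0

Candidate y = [0, 2, 0, 3, 0, 0, 0, 0]; check y·C column-wise:
  col t0: 0·4 + 2·0 + 3·0 + 0·-4 + 0·-4 = 0
  col t1: 2·-3 + 3·2 + 0·3 = 0
  col t2: 2·0 + 0·-1 + 3·0 + 0·3 = 0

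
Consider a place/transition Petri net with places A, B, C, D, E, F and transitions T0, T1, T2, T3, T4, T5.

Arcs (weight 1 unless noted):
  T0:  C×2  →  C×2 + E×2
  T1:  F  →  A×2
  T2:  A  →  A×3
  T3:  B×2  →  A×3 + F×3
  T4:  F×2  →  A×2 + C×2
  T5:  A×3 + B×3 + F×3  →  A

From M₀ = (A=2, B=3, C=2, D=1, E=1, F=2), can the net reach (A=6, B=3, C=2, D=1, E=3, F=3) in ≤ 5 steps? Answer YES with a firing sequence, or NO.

depth 0: 1 marking
depth 1: 6 markings reached so far
depth 2: 18 markings reached so far
depth 3: 40 markings reached so far
depth 4: 75 markings reached so far
depth 5: 125 markings reached so far
target is not among the 125 markings reachable within 5 steps

NO — not reachable within 5 firings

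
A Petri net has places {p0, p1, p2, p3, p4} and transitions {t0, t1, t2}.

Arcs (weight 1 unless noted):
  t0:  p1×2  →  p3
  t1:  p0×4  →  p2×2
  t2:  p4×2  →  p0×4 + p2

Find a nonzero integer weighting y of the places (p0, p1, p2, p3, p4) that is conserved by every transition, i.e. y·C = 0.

Incidence matrix C (rows=places, cols=transitions):
       t0   t1   t2
   p0   0   -4    4
   p1  -2    0    0
   p2   0    2    1
   p3   1    0    0
   p4   0    0   -2

Candidate y = [0, 1, 0, 2, 0]; check y·C column-wise:
  col t0: 1·-2 + 2·1 = 0
  col t1: 0·-4 + 1·0 + 0·2 + 2·0 = 0
  col t2: 0·4 + 1·0 + 0·1 + 2·0 + 0·-2 = 0

y = (p0:0, p1:1, p2:0, p3:2, p4:0)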